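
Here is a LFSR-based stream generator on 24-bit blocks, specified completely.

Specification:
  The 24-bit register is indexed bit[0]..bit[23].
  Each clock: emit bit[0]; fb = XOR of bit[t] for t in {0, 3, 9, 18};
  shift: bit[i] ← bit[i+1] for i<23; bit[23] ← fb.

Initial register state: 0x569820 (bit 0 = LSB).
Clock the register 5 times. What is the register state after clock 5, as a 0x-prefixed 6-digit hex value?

reg_0 = 0x569820
clock 1: out=0, reg = 0xAB4C10
clock 2: out=0, reg = 0x55A608
clock 3: out=0, reg = 0xAAD304
clock 4: out=0, reg = 0xD56982
clock 5: out=0, reg = 0xEAB4C1

0xEAB4C1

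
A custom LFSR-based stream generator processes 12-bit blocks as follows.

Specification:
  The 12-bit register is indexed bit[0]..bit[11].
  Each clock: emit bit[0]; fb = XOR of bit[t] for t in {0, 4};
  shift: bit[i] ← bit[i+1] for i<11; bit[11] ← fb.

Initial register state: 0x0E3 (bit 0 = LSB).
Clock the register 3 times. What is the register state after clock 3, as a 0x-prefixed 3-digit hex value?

reg_0 = 0x0E3
clock 1: out=1, reg = 0x871
clock 2: out=1, reg = 0x438
clock 3: out=0, reg = 0xA1C

0xA1C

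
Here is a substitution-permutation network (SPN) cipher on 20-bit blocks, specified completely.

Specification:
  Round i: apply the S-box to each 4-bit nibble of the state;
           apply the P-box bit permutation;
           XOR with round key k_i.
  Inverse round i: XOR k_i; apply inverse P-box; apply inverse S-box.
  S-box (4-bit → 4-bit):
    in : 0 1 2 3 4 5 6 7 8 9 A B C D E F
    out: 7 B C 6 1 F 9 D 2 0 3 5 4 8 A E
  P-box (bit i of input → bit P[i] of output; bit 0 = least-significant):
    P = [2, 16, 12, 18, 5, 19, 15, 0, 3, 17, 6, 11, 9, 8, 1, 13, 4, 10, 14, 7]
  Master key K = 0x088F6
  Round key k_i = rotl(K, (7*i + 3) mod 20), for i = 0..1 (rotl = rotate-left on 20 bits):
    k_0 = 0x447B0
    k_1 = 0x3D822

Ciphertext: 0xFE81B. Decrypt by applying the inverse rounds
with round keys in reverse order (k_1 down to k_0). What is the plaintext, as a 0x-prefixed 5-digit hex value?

0xD09BC

s_0 = ciphertext = 0xFE81B
s_1 = InvRound(s_0, k_1) = 0x4D412
s_2 = InvRound(s_1, k_0) = 0xD09BC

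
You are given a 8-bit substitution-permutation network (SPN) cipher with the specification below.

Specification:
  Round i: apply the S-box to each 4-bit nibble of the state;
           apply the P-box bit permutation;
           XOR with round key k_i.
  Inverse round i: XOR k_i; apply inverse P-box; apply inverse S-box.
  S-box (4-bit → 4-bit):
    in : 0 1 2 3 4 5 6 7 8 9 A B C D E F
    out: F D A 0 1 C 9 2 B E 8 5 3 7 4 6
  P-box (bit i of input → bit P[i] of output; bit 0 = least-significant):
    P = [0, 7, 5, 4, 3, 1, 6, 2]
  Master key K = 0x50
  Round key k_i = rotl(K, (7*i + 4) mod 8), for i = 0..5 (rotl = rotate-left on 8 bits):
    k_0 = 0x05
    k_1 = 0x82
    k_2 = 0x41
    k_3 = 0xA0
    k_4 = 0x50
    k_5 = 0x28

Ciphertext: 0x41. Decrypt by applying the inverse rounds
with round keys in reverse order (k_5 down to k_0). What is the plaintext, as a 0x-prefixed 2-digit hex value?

0xC0

s_0 = ciphertext = 0x41
s_1 = InvRound(s_0, k_5) = 0xBB
s_2 = InvRound(s_1, k_4) = 0xDD
s_3 = InvRound(s_2, k_3) = 0x11
s_4 = InvRound(s_3, k_2) = 0xEA
s_5 = InvRound(s_4, k_1) = 0xBE
s_6 = InvRound(s_5, k_0) = 0xC0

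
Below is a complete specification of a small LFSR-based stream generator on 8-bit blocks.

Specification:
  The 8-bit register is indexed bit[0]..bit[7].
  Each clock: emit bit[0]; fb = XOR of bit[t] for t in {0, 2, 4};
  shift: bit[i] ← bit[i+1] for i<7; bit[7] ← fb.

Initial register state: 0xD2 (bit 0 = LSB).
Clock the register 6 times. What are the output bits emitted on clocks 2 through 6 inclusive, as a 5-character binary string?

10010

reg_0 = 0xD2
clock 1: out=0, reg = 0xE9
clock 2: out=1, reg = 0xF4
clock 3: out=0, reg = 0x7A
clock 4: out=0, reg = 0xBD
clock 5: out=1, reg = 0xDE
clock 6: out=0, reg = 0x6F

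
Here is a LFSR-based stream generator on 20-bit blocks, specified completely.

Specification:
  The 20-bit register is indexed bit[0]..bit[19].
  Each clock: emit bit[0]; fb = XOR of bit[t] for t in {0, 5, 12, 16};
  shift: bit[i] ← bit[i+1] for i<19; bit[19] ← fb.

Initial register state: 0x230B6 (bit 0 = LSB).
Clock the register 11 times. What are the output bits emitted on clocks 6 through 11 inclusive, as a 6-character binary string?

101000

reg_0 = 0x230B6
clock 1: out=0, reg = 0x1185B
clock 2: out=1, reg = 0x88C2D
clock 3: out=1, reg = 0x44616
clock 4: out=0, reg = 0x2230B
clock 5: out=1, reg = 0x91185
clock 6: out=1, reg = 0xC88C2
clock 7: out=0, reg = 0x64461
clock 8: out=1, reg = 0x32230
clock 9: out=0, reg = 0x19118
clock 10: out=0, reg = 0x0C88C
clock 11: out=0, reg = 0x06446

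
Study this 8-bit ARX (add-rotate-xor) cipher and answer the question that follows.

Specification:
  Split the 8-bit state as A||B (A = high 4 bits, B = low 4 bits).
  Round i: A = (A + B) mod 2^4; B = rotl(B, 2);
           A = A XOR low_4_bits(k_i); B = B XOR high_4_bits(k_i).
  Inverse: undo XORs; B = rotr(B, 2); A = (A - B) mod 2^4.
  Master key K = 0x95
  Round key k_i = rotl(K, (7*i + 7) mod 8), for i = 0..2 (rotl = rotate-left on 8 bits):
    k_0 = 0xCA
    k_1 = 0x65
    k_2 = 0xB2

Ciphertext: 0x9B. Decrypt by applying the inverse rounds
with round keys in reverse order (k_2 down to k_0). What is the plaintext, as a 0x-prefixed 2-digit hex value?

0xA5

s_0 = ciphertext = 0x9B
s_1 = InvRound(s_0, k_2) = 0xB0
s_2 = InvRound(s_1, k_1) = 0x59
s_3 = InvRound(s_2, k_0) = 0xA5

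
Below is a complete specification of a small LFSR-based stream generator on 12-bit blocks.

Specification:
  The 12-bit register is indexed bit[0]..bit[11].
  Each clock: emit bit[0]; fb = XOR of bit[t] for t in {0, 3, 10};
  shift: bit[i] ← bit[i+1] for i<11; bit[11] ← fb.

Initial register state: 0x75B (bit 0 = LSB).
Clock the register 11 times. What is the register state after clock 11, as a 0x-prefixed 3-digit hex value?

0x24A

reg_0 = 0x75B
clock 1: out=1, reg = 0xBAD
clock 2: out=1, reg = 0x5D6
clock 3: out=0, reg = 0xAEB
clock 4: out=1, reg = 0x575
clock 5: out=1, reg = 0x2BA
clock 6: out=0, reg = 0x95D
clock 7: out=1, reg = 0x4AE
clock 8: out=0, reg = 0x257
clock 9: out=1, reg = 0x92B
clock 10: out=1, reg = 0x495
clock 11: out=1, reg = 0x24A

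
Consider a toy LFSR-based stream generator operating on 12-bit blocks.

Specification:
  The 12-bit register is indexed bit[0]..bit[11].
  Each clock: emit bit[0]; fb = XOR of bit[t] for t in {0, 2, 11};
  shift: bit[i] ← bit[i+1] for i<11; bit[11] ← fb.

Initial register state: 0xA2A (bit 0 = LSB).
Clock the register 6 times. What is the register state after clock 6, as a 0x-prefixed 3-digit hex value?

0x7E8

reg_0 = 0xA2A
clock 1: out=0, reg = 0xD15
clock 2: out=1, reg = 0xE8A
clock 3: out=0, reg = 0xF45
clock 4: out=1, reg = 0xFA2
clock 5: out=0, reg = 0xFD1
clock 6: out=1, reg = 0x7E8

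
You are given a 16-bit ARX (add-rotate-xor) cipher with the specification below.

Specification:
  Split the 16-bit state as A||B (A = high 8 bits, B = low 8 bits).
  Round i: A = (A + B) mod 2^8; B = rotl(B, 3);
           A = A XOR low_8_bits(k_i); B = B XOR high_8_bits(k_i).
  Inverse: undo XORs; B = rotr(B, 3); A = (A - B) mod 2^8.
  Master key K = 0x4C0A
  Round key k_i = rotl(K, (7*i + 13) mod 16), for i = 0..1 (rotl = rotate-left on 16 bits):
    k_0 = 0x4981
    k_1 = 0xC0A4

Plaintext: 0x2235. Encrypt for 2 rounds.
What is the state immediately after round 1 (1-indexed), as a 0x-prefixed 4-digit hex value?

0xD6E0

s_0 = plaintext = 0x2235
s_1 = Round(s_0, k_0) = 0xD6E0
s_2 = Round(s_1, k_1) = 0x12C7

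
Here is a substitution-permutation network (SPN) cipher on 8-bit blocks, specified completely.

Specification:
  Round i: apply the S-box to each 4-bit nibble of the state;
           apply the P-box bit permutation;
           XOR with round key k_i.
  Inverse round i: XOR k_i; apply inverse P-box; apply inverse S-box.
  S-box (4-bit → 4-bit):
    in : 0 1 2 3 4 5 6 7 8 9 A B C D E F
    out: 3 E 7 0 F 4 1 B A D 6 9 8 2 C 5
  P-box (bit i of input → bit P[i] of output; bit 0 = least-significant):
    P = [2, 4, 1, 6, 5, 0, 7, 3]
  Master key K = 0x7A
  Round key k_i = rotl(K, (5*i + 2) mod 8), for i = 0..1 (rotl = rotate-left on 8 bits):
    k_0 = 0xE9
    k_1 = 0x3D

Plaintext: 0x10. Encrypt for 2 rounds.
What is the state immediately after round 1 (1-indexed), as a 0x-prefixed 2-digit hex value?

0x74

s_0 = plaintext = 0x10
s_1 = Round(s_0, k_0) = 0x74
s_2 = Round(s_1, k_1) = 0x42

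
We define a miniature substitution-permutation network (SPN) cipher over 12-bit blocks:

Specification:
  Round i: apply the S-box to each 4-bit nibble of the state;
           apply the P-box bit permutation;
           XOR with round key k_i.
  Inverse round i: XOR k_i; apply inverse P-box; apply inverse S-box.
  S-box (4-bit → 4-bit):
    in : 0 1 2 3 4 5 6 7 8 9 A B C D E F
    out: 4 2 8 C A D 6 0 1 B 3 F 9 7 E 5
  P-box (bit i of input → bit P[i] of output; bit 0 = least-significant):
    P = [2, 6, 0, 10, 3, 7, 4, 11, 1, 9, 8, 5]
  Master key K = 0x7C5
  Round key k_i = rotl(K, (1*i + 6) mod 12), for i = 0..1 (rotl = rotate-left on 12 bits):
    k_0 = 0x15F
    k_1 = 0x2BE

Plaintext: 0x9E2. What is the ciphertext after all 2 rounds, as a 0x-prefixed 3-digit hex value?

0xB69

s_0 = plaintext = 0x9E2
s_1 = Round(s_0, k_0) = 0xFED
s_2 = Round(s_1, k_1) = 0xB69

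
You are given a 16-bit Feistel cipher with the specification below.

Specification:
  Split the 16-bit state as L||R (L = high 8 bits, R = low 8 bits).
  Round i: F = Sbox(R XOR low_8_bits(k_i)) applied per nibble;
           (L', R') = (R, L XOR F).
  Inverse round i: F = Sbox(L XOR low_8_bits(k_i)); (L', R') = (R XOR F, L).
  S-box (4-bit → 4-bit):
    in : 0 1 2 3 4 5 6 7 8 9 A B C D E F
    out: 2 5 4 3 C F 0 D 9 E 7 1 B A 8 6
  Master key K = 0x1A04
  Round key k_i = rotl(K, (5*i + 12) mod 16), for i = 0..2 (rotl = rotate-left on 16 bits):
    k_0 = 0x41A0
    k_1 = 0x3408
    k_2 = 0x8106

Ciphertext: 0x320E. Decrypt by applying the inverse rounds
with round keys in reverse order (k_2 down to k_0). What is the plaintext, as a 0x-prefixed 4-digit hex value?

0x4D05

s_0 = ciphertext = 0x320E
s_1 = InvRound(s_0, k_2) = 0x3232
s_2 = InvRound(s_1, k_1) = 0x0532
s_3 = InvRound(s_2, k_0) = 0x4D05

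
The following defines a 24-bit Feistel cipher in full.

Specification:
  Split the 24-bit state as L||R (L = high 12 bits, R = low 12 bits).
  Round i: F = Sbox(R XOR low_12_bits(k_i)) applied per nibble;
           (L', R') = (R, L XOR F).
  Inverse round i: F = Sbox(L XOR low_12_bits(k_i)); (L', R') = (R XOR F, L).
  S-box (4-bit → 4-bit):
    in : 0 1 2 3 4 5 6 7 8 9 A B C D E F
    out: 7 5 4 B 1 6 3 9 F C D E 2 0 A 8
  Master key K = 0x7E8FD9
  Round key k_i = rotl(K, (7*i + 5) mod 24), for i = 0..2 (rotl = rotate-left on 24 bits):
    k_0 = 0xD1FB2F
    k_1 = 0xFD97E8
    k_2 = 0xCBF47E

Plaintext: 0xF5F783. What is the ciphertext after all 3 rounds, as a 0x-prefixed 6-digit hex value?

s_0 = plaintext = 0xF5F783
s_1 = Round(s_0, k_0) = 0x783D8D
s_2 = Round(s_1, k_1) = 0xD8DAB5
s_3 = Round(s_2, k_2) = 0xAB57A3

0xAB57A3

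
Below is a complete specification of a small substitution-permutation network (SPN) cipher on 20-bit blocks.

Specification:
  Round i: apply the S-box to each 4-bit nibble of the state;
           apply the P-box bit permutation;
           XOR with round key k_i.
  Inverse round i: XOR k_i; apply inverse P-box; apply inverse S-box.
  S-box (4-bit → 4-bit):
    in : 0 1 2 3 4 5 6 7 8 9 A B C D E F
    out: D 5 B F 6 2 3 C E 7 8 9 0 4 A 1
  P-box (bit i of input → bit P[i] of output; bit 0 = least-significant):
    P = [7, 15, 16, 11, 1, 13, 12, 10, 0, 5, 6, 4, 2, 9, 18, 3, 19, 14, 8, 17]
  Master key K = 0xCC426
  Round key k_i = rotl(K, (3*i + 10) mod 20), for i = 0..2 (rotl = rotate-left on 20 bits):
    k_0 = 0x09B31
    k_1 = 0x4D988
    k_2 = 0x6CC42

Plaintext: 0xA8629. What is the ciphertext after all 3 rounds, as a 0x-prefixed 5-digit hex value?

0xC0EFB

s_0 = plaintext = 0xA8629
s_1 = Round(s_0, k_0) = 0x73D9A
s_2 = Round(s_1, k_1) = 0x2E2C6
s_3 = Round(s_2, k_2) = 0xC0EFB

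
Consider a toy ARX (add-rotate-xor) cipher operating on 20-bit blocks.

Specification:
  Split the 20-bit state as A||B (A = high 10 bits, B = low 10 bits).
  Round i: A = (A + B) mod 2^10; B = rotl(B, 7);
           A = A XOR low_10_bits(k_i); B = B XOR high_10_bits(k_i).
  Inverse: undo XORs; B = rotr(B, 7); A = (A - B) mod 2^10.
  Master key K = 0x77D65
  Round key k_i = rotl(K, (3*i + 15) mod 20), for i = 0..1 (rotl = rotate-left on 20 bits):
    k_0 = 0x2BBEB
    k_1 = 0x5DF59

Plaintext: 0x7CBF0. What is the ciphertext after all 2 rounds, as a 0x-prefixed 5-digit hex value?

0x6016D

s_0 = plaintext = 0x7CBF0
s_1 = Round(s_0, k_0) = 0x824D0
s_2 = Round(s_1, k_1) = 0x6016D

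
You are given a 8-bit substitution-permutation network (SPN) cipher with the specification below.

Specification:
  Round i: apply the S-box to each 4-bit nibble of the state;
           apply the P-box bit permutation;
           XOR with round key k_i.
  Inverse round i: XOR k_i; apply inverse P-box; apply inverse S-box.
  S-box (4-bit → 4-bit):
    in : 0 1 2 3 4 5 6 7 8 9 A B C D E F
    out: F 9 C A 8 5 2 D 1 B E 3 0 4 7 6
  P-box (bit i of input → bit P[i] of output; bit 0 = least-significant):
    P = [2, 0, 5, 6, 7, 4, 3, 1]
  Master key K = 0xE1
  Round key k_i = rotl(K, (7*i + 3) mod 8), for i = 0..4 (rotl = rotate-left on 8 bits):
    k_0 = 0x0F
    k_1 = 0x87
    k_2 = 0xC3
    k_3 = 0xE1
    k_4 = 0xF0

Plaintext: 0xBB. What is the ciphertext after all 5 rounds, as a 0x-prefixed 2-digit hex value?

0xC7

s_0 = plaintext = 0xBB
s_1 = Round(s_0, k_0) = 0x9A
s_2 = Round(s_1, k_1) = 0x74
s_3 = Round(s_2, k_2) = 0x09
s_4 = Round(s_3, k_3) = 0x3E
s_5 = Round(s_4, k_4) = 0xC7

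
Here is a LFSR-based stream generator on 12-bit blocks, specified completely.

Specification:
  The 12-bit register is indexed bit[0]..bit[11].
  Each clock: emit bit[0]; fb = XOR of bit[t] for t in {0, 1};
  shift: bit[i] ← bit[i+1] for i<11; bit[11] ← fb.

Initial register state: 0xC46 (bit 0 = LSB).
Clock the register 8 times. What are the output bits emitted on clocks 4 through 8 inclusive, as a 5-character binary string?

reg_0 = 0xC46
clock 1: out=0, reg = 0xE23
clock 2: out=1, reg = 0x711
clock 3: out=1, reg = 0xB88
clock 4: out=0, reg = 0x5C4
clock 5: out=0, reg = 0x2E2
clock 6: out=0, reg = 0x971
clock 7: out=1, reg = 0xCB8
clock 8: out=0, reg = 0x65C

00010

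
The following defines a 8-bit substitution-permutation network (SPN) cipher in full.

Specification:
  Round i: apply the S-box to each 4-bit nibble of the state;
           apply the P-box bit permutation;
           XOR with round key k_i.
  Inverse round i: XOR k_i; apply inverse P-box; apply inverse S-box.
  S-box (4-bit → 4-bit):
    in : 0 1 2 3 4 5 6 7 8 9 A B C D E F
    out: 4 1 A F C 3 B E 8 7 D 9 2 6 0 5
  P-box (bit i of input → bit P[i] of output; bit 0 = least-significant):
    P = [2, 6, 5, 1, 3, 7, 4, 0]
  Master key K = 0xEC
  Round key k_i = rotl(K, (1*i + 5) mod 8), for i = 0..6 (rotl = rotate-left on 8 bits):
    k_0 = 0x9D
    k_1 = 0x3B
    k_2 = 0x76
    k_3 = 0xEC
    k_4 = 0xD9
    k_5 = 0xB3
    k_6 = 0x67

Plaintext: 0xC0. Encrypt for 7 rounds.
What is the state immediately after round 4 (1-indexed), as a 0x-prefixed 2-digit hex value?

0xC7

s_0 = plaintext = 0xC0
s_1 = Round(s_0, k_0) = 0x3D
s_2 = Round(s_1, k_1) = 0xC2
s_3 = Round(s_2, k_2) = 0xB4
s_4 = Round(s_3, k_3) = 0xC7
s_5 = Round(s_4, k_4) = 0x3B
s_6 = Round(s_5, k_5) = 0x2C
s_7 = Round(s_6, k_6) = 0xA6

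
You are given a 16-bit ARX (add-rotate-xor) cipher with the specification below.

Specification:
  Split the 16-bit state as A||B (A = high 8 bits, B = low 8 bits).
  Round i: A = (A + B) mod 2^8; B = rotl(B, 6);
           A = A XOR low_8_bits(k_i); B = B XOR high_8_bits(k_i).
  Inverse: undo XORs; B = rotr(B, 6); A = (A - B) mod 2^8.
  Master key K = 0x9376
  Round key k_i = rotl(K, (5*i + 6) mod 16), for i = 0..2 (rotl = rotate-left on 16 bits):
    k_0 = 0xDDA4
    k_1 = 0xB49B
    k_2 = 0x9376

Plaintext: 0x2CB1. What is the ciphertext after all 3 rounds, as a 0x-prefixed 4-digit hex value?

0xFFA5

s_0 = plaintext = 0x2CB1
s_1 = Round(s_0, k_0) = 0x79B1
s_2 = Round(s_1, k_1) = 0xB1D8
s_3 = Round(s_2, k_2) = 0xFFA5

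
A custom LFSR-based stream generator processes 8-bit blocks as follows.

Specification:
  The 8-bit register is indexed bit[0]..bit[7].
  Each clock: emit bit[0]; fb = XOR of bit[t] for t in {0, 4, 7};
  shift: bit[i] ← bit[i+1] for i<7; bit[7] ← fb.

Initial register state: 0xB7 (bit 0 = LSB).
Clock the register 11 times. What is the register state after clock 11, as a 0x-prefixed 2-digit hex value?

reg_0 = 0xB7
clock 1: out=1, reg = 0xDB
clock 2: out=1, reg = 0xED
clock 3: out=1, reg = 0x76
clock 4: out=0, reg = 0xBB
clock 5: out=1, reg = 0xDD
clock 6: out=1, reg = 0xEE
clock 7: out=0, reg = 0xF7
clock 8: out=1, reg = 0xFB
clock 9: out=1, reg = 0xFD
clock 10: out=1, reg = 0xFE
clock 11: out=0, reg = 0x7F

0x7F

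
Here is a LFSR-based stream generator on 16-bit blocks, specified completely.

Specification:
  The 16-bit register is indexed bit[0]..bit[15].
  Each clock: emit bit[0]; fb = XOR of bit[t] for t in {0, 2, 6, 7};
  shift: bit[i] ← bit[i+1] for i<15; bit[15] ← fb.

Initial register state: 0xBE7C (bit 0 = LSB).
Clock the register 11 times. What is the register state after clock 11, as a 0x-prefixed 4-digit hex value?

0xCCD7

reg_0 = 0xBE7C
clock 1: out=0, reg = 0x5F3E
clock 2: out=0, reg = 0xAF9F
clock 3: out=1, reg = 0xD7CF
clock 4: out=1, reg = 0x6BE7
clock 5: out=1, reg = 0x35F3
clock 6: out=1, reg = 0x9AF9
clock 7: out=1, reg = 0xCD7C
clock 8: out=0, reg = 0x66BE
clock 9: out=0, reg = 0x335F
clock 10: out=1, reg = 0x99AF
clock 11: out=1, reg = 0xCCD7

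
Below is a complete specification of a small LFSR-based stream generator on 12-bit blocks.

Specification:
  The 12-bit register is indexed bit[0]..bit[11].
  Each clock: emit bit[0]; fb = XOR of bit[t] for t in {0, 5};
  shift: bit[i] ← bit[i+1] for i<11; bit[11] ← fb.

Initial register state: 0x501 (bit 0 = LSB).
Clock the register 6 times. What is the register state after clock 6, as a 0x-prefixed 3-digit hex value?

0xA54

reg_0 = 0x501
clock 1: out=1, reg = 0xA80
clock 2: out=0, reg = 0x540
clock 3: out=0, reg = 0x2A0
clock 4: out=0, reg = 0x950
clock 5: out=0, reg = 0x4A8
clock 6: out=0, reg = 0xA54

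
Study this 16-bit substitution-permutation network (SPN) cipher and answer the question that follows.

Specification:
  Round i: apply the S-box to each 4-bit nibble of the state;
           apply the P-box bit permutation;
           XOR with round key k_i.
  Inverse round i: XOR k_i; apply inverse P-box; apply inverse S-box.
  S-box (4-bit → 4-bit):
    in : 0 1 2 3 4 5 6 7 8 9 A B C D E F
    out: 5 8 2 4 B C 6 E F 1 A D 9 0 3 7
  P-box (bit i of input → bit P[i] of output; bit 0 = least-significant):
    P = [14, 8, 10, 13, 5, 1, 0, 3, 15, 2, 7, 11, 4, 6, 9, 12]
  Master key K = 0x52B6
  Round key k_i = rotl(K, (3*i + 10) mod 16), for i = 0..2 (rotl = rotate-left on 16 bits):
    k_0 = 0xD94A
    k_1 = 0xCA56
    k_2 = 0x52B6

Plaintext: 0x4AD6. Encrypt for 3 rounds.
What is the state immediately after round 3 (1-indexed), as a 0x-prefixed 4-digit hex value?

0x631C

s_0 = plaintext = 0x4AD6
s_1 = Round(s_0, k_0) = 0xC41E
s_2 = Round(s_1, k_1) = 0x134A
s_3 = Round(s_2, k_2) = 0x631C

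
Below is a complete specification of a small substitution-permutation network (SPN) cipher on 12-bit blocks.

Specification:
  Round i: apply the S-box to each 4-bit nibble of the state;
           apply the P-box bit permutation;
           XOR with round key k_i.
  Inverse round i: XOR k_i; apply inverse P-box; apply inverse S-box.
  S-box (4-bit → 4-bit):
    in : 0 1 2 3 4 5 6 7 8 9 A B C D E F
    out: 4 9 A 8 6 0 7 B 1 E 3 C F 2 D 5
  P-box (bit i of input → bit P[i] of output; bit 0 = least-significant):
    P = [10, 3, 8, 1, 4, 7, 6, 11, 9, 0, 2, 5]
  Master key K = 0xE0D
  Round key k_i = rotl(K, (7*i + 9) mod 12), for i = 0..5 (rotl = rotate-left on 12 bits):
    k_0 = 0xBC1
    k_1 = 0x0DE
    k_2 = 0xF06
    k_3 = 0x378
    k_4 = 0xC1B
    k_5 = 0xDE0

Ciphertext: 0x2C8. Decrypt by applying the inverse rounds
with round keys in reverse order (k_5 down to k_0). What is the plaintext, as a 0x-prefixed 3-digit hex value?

0x33A

s_0 = ciphertext = 0x2C8
s_1 = InvRound(s_0, k_5) = 0x136
s_2 = InvRound(s_1, k_4) = 0x936
s_3 = InvRound(s_2, k_3) = 0xFB2
s_4 = InvRound(s_3, k_2) = 0xBA5
s_5 = InvRound(s_4, k_1) = 0x7E9
s_6 = InvRound(s_5, k_0) = 0x33A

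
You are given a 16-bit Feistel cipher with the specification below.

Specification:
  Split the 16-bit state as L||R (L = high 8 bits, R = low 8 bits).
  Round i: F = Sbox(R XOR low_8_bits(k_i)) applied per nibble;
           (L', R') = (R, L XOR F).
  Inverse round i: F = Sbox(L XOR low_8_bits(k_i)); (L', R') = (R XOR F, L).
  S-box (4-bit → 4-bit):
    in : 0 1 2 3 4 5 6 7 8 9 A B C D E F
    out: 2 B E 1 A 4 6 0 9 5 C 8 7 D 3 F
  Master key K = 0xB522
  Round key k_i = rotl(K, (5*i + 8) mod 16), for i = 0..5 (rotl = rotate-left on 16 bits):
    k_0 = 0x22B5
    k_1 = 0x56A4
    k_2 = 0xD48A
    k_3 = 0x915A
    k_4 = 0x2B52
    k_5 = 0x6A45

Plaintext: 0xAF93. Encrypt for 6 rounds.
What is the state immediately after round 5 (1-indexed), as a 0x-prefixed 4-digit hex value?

0x5B86

s_0 = plaintext = 0xAF93
s_1 = Round(s_0, k_0) = 0x9349
s_2 = Round(s_1, k_1) = 0x49AE
s_3 = Round(s_2, k_2) = 0xAEA3
s_4 = Round(s_3, k_3) = 0xA35B
s_5 = Round(s_4, k_4) = 0x5B86
s_6 = Round(s_5, k_5) = 0x862A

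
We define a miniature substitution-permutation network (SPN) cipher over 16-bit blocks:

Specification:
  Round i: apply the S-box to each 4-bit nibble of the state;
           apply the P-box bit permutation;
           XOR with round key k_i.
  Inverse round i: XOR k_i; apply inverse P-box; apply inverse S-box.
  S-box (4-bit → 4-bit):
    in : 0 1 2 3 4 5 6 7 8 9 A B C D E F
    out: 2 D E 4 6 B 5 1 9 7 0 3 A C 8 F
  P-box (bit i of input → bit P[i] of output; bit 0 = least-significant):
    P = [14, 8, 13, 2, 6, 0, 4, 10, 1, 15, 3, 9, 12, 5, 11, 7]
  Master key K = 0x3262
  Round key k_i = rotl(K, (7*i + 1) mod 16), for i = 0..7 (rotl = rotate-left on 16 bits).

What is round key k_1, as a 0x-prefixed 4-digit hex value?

0x6232

K = 0x3262
k_0 = rotl(K, (7*0+1) mod 16) = rotl(K, 1) = 0x64C4
k_1 = rotl(K, (7*1+1) mod 16) = rotl(K, 8) = 0x6232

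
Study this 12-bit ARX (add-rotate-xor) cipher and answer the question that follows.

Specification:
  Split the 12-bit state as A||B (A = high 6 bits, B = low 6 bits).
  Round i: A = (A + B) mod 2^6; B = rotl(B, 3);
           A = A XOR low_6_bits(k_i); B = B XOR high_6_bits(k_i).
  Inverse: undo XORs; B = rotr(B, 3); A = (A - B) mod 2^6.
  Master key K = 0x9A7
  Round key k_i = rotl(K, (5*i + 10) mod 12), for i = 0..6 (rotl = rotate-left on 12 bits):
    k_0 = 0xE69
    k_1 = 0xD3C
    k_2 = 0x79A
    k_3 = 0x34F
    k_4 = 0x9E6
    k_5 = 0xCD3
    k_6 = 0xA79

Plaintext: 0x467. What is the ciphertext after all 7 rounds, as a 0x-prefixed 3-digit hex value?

0x584

s_0 = plaintext = 0x467
s_1 = Round(s_0, k_0) = 0x445
s_2 = Round(s_1, k_1) = 0xA9C
s_3 = Round(s_2, k_2) = 0x73D
s_4 = Round(s_3, k_3) = 0x5A2
s_5 = Round(s_4, k_4) = 0x7B3
s_6 = Round(s_5, k_5) = 0x0AD
s_7 = Round(s_6, k_6) = 0x584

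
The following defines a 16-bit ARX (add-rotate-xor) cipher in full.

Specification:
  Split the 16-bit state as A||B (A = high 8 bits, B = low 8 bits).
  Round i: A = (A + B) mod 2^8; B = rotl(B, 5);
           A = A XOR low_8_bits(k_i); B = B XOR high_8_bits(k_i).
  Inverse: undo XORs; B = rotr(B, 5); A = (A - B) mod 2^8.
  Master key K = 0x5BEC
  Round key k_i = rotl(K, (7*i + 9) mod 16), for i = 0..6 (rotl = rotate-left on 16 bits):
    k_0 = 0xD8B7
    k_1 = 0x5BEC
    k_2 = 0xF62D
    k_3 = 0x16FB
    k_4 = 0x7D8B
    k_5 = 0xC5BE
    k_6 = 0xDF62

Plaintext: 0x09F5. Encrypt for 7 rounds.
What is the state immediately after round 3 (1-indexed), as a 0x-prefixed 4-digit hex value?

0xF704

s_0 = plaintext = 0x09F5
s_1 = Round(s_0, k_0) = 0x4966
s_2 = Round(s_1, k_1) = 0x4397
s_3 = Round(s_2, k_2) = 0xF704
s_4 = Round(s_3, k_3) = 0x0096
s_5 = Round(s_4, k_4) = 0x1DAF
s_6 = Round(s_5, k_5) = 0x7230
s_7 = Round(s_6, k_6) = 0xC0D9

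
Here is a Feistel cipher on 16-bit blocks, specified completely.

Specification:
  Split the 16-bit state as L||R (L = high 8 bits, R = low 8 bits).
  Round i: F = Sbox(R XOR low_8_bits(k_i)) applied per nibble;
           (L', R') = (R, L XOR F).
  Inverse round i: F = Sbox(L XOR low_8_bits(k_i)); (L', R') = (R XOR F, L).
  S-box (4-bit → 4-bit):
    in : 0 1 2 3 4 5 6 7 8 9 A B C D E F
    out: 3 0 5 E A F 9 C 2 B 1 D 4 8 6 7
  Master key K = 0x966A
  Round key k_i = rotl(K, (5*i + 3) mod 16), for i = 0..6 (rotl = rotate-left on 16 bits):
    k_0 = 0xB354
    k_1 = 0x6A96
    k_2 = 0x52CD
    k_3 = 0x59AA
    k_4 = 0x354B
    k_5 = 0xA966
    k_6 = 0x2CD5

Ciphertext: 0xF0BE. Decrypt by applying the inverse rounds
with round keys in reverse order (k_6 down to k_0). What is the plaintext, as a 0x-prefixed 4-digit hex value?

0xF45E

s_0 = ciphertext = 0xF0BE
s_1 = InvRound(s_0, k_6) = 0xE1F0
s_2 = InvRound(s_1, k_5) = 0xDCE1
s_3 = InvRound(s_2, k_4) = 0x5DDC
s_4 = InvRound(s_3, k_3) = 0xA05D
s_5 = InvRound(s_4, k_2) = 0xC5A0
s_6 = InvRound(s_5, k_1) = 0x5EC5
s_7 = InvRound(s_6, k_0) = 0xF45E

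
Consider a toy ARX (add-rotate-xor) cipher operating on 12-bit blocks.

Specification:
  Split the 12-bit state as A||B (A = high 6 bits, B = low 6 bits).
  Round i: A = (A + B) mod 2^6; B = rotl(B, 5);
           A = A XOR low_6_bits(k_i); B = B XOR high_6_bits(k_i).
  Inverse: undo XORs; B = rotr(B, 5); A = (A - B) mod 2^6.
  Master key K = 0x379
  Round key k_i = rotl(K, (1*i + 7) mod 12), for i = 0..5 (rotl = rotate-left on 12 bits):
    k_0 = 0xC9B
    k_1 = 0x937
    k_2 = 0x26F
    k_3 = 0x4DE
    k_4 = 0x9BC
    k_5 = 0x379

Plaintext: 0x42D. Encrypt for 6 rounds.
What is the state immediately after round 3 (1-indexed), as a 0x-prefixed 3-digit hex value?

0xB1A

s_0 = plaintext = 0x42D
s_1 = Round(s_0, k_0) = 0x984
s_2 = Round(s_1, k_1) = 0x766
s_3 = Round(s_2, k_2) = 0xB1A
s_4 = Round(s_3, k_3) = 0x61E
s_5 = Round(s_4, k_4) = 0x2A9
s_6 = Round(s_5, k_5) = 0x2B9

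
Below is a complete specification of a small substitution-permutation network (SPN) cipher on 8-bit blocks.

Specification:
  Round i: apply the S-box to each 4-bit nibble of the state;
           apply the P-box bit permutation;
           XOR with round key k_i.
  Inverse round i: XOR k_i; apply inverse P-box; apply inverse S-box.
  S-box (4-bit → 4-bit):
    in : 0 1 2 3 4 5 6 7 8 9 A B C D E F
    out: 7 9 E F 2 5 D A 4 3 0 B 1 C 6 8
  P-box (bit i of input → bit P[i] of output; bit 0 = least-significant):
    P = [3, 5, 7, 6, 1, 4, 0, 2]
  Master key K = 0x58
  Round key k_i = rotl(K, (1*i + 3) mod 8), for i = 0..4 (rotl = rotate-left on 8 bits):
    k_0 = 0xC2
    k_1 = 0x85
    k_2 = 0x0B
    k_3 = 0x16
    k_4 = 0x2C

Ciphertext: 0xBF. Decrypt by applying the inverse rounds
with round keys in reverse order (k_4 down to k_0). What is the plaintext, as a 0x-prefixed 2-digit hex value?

s_0 = ciphertext = 0xBF
s_1 = InvRound(s_0, k_4) = 0x08
s_2 = InvRound(s_1, k_3) = 0xBC
s_3 = InvRound(s_2, k_2) = 0x3E
s_4 = InvRound(s_3, k_1) = 0x00
s_5 = InvRound(s_4, k_0) = 0xCD

0xCD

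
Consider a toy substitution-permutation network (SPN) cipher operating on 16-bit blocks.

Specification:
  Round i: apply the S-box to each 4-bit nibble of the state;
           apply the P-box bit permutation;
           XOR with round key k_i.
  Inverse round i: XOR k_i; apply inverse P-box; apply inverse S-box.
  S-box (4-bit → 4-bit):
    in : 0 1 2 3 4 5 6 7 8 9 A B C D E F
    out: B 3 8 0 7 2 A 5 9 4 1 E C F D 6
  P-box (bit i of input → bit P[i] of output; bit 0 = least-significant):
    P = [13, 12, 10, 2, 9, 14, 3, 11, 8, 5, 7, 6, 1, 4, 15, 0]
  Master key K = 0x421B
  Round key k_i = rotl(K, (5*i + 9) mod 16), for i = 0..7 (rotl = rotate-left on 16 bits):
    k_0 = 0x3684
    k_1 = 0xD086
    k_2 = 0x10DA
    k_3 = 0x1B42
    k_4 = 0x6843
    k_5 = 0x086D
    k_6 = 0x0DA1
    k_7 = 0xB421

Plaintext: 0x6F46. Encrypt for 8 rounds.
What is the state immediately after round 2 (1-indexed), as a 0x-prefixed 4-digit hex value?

0xD537

s_0 = plaintext = 0x6F46
s_1 = Round(s_0, k_0) = 0x6439
s_2 = Round(s_1, k_1) = 0xD537
s_3 = Round(s_2, k_2) = 0xB4E9
s_4 = Round(s_3, k_3) = 0x94FB
s_5 = Round(s_4, k_4) = 0xBDEF
s_6 = Round(s_5, k_5) = 0x9794
s_7 = Round(s_6, k_6) = 0xB829
s_8 = Round(s_7, k_7) = 0x3970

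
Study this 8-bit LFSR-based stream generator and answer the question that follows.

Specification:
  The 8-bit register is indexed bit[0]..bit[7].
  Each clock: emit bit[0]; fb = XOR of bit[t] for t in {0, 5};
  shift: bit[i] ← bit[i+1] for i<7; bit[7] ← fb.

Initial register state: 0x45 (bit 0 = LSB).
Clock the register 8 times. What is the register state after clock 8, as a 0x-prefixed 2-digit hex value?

0xBF

reg_0 = 0x45
clock 1: out=1, reg = 0xA2
clock 2: out=0, reg = 0xD1
clock 3: out=1, reg = 0xE8
clock 4: out=0, reg = 0xF4
clock 5: out=0, reg = 0xFA
clock 6: out=0, reg = 0xFD
clock 7: out=1, reg = 0x7E
clock 8: out=0, reg = 0xBF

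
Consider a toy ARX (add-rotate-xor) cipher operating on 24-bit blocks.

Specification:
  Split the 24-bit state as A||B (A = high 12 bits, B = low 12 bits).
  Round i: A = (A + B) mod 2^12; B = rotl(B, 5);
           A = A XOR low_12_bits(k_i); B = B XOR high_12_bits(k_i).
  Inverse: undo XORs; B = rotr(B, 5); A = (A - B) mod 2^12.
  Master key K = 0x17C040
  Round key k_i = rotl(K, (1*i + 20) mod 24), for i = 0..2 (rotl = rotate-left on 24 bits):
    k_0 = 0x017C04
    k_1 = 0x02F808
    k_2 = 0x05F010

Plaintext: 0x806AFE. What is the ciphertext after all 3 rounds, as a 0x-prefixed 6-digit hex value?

0xF2AE4F

s_0 = plaintext = 0x806AFE
s_1 = Round(s_0, k_0) = 0xF00FC2
s_2 = Round(s_1, k_1) = 0x6CA870
s_3 = Round(s_2, k_2) = 0xF2AE4F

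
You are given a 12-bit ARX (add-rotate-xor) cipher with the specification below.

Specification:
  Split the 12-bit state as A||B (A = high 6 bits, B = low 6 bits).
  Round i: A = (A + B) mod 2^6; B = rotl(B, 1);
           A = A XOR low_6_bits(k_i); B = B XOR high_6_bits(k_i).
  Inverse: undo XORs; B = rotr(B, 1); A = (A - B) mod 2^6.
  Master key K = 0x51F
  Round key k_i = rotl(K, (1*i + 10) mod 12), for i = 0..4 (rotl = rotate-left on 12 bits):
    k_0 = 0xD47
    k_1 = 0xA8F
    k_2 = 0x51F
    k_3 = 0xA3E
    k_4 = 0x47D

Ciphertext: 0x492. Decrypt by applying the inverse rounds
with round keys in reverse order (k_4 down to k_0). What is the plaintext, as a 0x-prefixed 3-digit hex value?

0x196

s_0 = ciphertext = 0x492
s_1 = InvRound(s_0, k_4) = 0x3A1
s_2 = InvRound(s_1, k_3) = 0x324
s_3 = InvRound(s_2, k_2) = 0xED8
s_4 = InvRound(s_3, k_1) = 0x6D9
s_5 = InvRound(s_4, k_0) = 0x196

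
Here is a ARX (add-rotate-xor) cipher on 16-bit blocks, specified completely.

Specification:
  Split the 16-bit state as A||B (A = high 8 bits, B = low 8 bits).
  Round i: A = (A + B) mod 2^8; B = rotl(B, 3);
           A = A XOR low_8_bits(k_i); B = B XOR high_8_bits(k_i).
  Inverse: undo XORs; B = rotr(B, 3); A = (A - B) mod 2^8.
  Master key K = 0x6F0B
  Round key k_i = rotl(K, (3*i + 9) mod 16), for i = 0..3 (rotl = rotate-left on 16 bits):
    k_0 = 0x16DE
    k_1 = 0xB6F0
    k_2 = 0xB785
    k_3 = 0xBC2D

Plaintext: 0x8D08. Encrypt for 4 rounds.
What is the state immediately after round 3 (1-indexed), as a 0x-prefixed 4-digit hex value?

s_0 = plaintext = 0x8D08
s_1 = Round(s_0, k_0) = 0x4B56
s_2 = Round(s_1, k_1) = 0x5104
s_3 = Round(s_2, k_2) = 0xD097
s_4 = Round(s_3, k_3) = 0x4A00

0xD097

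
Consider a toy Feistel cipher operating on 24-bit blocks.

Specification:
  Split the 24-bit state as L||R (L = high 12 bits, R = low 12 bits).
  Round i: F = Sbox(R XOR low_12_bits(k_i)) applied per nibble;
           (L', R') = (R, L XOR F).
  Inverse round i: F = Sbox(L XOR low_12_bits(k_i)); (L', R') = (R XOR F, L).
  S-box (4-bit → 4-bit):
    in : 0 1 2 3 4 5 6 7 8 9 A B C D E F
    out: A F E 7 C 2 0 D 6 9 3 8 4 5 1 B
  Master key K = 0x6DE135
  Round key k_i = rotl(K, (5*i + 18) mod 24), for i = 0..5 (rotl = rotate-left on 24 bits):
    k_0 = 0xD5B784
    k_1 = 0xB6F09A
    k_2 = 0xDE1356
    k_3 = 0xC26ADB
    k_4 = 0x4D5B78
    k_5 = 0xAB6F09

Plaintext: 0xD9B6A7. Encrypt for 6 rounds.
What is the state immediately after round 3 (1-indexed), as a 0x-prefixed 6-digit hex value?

s_0 = plaintext = 0xD9B6A7
s_1 = Round(s_0, k_0) = 0x6A727C
s_2 = Round(s_1, k_1) = 0x27C8B7
s_3 = Round(s_2, k_2) = 0x8B7A63
s_4 = Round(s_3, k_3) = 0xA63231
s_5 = Round(s_4, k_4) = 0x2313AA
s_6 = Round(s_5, k_5) = 0x3AA606

0x8B7A63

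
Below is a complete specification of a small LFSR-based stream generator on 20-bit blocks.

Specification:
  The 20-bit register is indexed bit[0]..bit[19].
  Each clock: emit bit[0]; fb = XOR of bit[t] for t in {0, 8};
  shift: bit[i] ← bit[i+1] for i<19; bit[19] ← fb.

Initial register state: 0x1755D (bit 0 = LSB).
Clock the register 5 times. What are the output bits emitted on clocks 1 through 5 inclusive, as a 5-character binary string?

reg_0 = 0x1755D
clock 1: out=1, reg = 0x0BAAE
clock 2: out=0, reg = 0x05D57
clock 3: out=1, reg = 0x02EAB
clock 4: out=1, reg = 0x81755
clock 5: out=1, reg = 0x40BAA

10111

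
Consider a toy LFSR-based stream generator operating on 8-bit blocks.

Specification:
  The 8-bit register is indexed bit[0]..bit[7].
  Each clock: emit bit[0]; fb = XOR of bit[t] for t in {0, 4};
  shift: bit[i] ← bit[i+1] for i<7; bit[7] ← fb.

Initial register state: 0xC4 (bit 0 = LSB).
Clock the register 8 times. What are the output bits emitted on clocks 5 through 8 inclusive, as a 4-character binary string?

0011

reg_0 = 0xC4
clock 1: out=0, reg = 0x62
clock 2: out=0, reg = 0x31
clock 3: out=1, reg = 0x18
clock 4: out=0, reg = 0x8C
clock 5: out=0, reg = 0x46
clock 6: out=0, reg = 0x23
clock 7: out=1, reg = 0x91
clock 8: out=1, reg = 0x48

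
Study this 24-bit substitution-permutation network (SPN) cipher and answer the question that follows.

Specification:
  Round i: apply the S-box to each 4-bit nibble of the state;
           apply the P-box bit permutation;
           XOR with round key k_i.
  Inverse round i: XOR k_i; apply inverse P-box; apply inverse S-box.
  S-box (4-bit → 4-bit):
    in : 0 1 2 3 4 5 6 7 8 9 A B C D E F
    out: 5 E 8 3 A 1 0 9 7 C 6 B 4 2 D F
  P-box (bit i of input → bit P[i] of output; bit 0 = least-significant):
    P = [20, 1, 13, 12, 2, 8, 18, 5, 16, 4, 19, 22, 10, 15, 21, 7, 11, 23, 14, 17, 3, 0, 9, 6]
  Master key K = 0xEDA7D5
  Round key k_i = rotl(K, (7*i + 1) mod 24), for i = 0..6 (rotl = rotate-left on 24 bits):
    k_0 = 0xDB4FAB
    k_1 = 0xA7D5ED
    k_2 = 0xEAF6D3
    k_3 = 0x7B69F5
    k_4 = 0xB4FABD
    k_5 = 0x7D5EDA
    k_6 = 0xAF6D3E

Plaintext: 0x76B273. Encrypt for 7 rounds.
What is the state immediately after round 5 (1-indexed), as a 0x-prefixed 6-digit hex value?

s_0 = plaintext = 0x76B273
s_1 = Round(s_0, k_0) = 0x8BCB45
s_2 = Round(s_1, k_1) = 0x54DED4
s_3 = Round(s_2, k_2) = 0x2167D9
s_4 = Round(s_3, k_3) = 0xB818B5
s_5 = Round(s_4, k_4) = 0x0D3340
s_6 = Round(s_5, k_5) = 0xECF9E2
s_7 = Round(s_6, k_6) = 0xC3BBD2

0x0D3340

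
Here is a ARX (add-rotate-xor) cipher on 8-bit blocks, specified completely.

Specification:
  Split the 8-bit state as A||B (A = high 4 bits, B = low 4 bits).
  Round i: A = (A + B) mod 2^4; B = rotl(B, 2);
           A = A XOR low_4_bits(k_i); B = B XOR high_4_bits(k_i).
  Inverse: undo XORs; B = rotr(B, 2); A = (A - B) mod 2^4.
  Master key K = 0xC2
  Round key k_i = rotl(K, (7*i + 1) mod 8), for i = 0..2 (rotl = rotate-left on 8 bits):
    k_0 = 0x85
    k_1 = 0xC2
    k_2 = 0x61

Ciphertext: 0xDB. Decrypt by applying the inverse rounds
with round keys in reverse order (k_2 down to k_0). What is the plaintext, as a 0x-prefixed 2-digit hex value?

s_0 = ciphertext = 0xDB
s_1 = InvRound(s_0, k_2) = 0x57
s_2 = InvRound(s_1, k_1) = 0x9E
s_3 = InvRound(s_2, k_0) = 0x39

0x39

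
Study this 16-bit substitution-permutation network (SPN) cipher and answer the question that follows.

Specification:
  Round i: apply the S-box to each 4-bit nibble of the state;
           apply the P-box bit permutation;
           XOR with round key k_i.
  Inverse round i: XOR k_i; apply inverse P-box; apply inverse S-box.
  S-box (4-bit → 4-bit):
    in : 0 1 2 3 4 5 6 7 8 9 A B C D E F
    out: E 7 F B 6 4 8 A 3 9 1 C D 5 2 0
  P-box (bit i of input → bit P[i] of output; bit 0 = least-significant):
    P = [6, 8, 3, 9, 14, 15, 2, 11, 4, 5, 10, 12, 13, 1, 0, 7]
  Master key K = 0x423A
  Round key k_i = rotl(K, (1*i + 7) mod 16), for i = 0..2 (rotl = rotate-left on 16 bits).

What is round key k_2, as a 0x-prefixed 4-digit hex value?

0x7484

K = 0x423A
k_0 = rotl(K, (1*0+7) mod 16) = rotl(K, 7) = 0x1D21
k_1 = rotl(K, (1*1+7) mod 16) = rotl(K, 8) = 0x3A42
k_2 = rotl(K, (1*2+7) mod 16) = rotl(K, 9) = 0x7484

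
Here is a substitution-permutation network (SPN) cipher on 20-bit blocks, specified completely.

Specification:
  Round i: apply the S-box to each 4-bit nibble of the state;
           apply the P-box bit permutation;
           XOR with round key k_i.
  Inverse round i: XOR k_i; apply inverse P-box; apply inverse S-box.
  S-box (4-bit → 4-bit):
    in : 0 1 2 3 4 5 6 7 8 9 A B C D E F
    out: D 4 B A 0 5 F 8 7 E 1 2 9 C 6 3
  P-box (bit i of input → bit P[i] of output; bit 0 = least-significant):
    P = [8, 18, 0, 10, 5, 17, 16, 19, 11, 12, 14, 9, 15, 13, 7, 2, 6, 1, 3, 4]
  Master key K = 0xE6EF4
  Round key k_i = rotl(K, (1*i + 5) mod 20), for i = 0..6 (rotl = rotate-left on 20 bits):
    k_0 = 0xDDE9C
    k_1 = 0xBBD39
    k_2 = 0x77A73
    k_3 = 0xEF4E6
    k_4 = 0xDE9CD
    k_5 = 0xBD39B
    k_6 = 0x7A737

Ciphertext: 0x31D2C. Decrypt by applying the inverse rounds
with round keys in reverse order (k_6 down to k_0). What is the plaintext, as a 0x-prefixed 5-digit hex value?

0x6AB87

s_0 = ciphertext = 0x31D2C
s_1 = InvRound(s_0, k_6) = 0x9F24E
s_2 = InvRound(s_1, k_5) = 0xC94B5
s_3 = InvRound(s_2, k_4) = 0x0B85C
s_4 = InvRound(s_3, k_3) = 0x91523
s_5 = InvRound(s_4, k_2) = 0xCB032
s_6 = InvRound(s_5, k_1) = 0xE4AE6
s_7 = InvRound(s_6, k_0) = 0x6AB87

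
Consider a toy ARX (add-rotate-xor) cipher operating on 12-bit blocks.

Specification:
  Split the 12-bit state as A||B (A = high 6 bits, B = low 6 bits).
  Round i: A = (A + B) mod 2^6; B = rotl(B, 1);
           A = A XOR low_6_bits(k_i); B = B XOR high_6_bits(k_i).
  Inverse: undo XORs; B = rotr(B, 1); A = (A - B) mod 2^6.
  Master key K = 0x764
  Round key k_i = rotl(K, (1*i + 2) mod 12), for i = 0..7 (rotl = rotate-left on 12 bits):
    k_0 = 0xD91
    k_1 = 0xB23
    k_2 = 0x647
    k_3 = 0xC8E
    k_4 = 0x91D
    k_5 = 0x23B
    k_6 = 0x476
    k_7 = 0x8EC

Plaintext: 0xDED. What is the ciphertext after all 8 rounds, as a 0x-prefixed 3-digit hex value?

0x932

s_0 = plaintext = 0xDED
s_1 = Round(s_0, k_0) = 0xD6D
s_2 = Round(s_1, k_1) = 0x077
s_3 = Round(s_2, k_2) = 0xFF6
s_4 = Round(s_3, k_3) = 0xEDF
s_5 = Round(s_4, k_4) = 0x1DA
s_6 = Round(s_5, k_5) = 0x6BC
s_7 = Round(s_6, k_6) = 0x828
s_8 = Round(s_7, k_7) = 0x932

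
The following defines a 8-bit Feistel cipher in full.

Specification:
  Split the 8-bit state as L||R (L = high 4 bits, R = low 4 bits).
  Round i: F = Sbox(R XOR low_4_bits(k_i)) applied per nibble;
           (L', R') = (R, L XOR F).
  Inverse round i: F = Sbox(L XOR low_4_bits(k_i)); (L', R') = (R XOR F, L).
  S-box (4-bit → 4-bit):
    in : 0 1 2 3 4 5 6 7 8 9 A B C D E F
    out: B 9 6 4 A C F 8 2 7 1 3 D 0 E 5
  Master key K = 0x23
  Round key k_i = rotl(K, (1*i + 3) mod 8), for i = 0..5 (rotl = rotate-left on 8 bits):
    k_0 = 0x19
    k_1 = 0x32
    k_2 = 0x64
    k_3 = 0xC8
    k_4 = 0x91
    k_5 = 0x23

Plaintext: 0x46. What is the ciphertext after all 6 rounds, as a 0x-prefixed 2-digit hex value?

0x36

s_0 = plaintext = 0x46
s_1 = Round(s_0, k_0) = 0x61
s_2 = Round(s_1, k_1) = 0x12
s_3 = Round(s_2, k_2) = 0x2E
s_4 = Round(s_3, k_3) = 0xED
s_5 = Round(s_4, k_4) = 0xD3
s_6 = Round(s_5, k_5) = 0x36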